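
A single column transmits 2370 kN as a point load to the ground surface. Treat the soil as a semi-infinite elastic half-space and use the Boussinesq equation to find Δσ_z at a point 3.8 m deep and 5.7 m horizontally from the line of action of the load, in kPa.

Δσ_z ≈ 4.12 kPa

Boussinesq vertical stress below a point load on an elastic half-space:
Δσ_z = 3P/(2πz²) · [1 + (r/z)²]^(−5/2)
r/z = 5.7/3.8 = 1.5; [1+(r/z)²]^(−5/2) = 0.052516.
Δσ_z = 3×2370/(2π×3.8²) × 0.052516 = 78.365 × 0.052516 = 4.115 kPa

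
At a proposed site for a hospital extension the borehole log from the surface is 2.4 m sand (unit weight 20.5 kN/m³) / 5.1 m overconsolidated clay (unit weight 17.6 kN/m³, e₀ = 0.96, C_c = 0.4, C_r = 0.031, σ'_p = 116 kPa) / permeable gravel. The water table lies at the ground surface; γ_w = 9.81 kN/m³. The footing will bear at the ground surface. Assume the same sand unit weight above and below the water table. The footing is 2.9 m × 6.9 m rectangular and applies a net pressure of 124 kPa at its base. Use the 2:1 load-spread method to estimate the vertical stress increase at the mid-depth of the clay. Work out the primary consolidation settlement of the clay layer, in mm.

Mid-depth of clay below the ground surface: z = 2.4 + 5.1/2 = 4.95 m.
Total vertical stress at mid-clay: σ_v = 20.5×2.4 + 17.6×2.55 = 94.08 kPa.
Pore pressure: u = 9.81×(4.95 − 0) = 48.56 kPa.
Initial effective stress: σ'_0 = σ_v − u = 94.08 − 48.56 = 45.52 kPa.
Stress increase at mid-clay by the 2:1 spreading method:
Δσ = qBL/((B+z)(L+z)) = 124×2.9×6.9/((2.9+4.95)(6.9+4.95)) = 26.674 kPa
Final effective stress: σ'_f = 45.52 + 26.674 = 72.194 kPa.
σ'_f = 72.194 ≤ σ'_p = 116 kPa, so the clay remains overconsolidated and only the recompression index applies:
S_c = C_r·H/(1+e₀)·log₁₀(σ'_f/σ'_0) = 0.031×5.1/1.96×log₁₀(72.194/45.52)
    = 0.080662 × 0.2003 = 0.01616 m

S_c ≈ 16.2 mm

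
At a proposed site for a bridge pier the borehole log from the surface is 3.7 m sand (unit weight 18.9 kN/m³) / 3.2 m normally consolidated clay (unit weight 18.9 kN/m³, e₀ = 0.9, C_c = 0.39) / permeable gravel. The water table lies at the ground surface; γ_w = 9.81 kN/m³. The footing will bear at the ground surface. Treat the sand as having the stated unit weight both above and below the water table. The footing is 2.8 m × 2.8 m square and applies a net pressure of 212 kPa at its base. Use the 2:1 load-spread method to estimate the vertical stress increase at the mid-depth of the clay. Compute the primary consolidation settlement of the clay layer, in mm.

Mid-depth of clay below the ground surface: z = 3.7 + 3.2/2 = 5.3 m.
Total vertical stress at mid-clay: σ_v = 18.9×3.7 + 18.9×1.6 = 100.17 kPa.
Pore pressure: u = 9.81×(5.3 − 0) = 51.993 kPa.
Initial effective stress: σ'_0 = σ_v − u = 100.17 − 51.993 = 48.177 kPa.
Stress increase at mid-clay by the 2:1 spreading method:
Δσ = qBL/((B+z)(L+z)) = 212×2.8×2.8/((2.8+5.3)(2.8+5.3)) = 25.333 kPa
Final effective stress: σ'_f = σ'_0 + Δσ = 48.177 + 25.333 = 73.51 kPa.
Normally consolidated clay, so the full stress increment lies on the virgin compression line:
S_c = C_c·H/(1+e₀)·log₁₀(σ'_f/σ'_0) = 0.39×3.2/(1+0.9)×log₁₀(73.51/48.177)
    = 0.65684 × 0.18351 = 0.1205 m

S_c ≈ 121 mm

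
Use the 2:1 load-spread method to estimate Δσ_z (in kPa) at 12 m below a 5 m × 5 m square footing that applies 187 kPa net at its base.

By the 2:1 method the load spreads at 1 horizontal : 2 vertical, so at depth z the loaded area has grown by z in each plan dimension:
Δσ = qBL/((B+z)(L+z)) = 187×5×5/((5+12)(5+12)) = 16.176 kPa

Δσ_z ≈ 16.2 kPa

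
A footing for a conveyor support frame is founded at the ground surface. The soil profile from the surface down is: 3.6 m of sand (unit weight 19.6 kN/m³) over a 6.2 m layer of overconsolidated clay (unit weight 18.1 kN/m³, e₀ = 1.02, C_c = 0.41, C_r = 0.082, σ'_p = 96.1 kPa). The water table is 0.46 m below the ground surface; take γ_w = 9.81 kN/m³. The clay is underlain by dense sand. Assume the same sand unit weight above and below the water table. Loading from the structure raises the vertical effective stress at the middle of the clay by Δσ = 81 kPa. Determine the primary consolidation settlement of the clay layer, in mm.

Mid-depth of clay below the ground surface: z = 3.6 + 6.2/2 = 6.7 m.
Total vertical stress at mid-clay: σ_v = 19.6×3.6 + 18.1×3.1 = 126.67 kPa.
Pore pressure: u = 9.81×(6.7 − 0.46) = 61.214 kPa.
Initial effective stress: σ'_0 = σ_v − u = 126.67 − 61.214 = 65.456 kPa.
Final effective stress: σ'_f = 65.456 + 81 = 146.46 kPa.
σ'_f = 146.46 > σ'_p = 96.1 kPa, so the stress path crosses the preconsolidation pressure — recompression up to σ'_p, then virgin compression beyond:
S_c = H/(1+e₀)·[C_r·log₁₀(σ'_p/σ'_0) + C_c·log₁₀(σ'_f/σ'_p)]
    = 6.2/2.02 × [0.082×log₁₀(96.1/65.456) + 0.41×log₁₀(146.46/96.1)]
    = 3.0693 × [0.013675 + 0.075028] = 0.2723 m

S_c ≈ 272 mm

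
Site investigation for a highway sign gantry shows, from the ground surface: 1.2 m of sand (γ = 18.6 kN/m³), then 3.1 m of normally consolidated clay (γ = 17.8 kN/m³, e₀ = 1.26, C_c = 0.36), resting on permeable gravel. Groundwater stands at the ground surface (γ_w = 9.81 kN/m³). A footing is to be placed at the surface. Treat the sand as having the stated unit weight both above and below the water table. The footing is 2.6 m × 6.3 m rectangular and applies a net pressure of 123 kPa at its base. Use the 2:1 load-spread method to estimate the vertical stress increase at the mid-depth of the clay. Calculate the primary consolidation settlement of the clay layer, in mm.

S_c ≈ 222 mm

Mid-depth of clay below the ground surface: z = 1.2 + 3.1/2 = 2.75 m.
Total vertical stress at mid-clay: σ_v = 18.6×1.2 + 17.8×1.55 = 49.91 kPa.
Pore pressure: u = 9.81×(2.75 − 0) = 26.978 kPa.
Initial effective stress: σ'_0 = σ_v − u = 49.91 − 26.978 = 22.932 kPa.
Stress increase at mid-clay by the 2:1 spreading method:
Δσ = qBL/((B+z)(L+z)) = 123×2.6×6.3/((2.6+2.75)(6.3+2.75)) = 41.612 kPa
Final effective stress: σ'_f = σ'_0 + Δσ = 22.932 + 41.612 = 64.544 kPa.
Normally consolidated clay, so the full stress increment lies on the virgin compression line:
S_c = C_c·H/(1+e₀)·log₁₀(σ'_f/σ'_0) = 0.36×3.1/(1+1.26)×log₁₀(64.544/22.932)
    = 0.49381 × 0.44941 = 0.2219 m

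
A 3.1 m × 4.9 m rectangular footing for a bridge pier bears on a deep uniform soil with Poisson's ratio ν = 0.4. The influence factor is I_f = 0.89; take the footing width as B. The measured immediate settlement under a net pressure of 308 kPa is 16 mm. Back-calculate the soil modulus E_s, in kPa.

E_s ≈ 44600 kPa

S_e = q·B·(1−ν²)/E_s · I_f  ⇒  E_s = q·B·(1−ν²)·I_f / S_e.
E_s = 308 × 3.1 × 0.84 × 0.89 / 0.016 = 44610 kPa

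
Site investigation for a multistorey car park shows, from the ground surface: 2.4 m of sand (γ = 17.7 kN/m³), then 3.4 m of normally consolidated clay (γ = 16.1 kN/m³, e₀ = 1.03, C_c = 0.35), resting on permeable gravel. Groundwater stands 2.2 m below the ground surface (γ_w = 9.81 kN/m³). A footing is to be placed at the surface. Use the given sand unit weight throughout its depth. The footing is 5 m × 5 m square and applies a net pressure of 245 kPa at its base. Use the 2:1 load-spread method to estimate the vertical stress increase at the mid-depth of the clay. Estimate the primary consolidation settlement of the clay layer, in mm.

Mid-depth of clay below the ground surface: z = 2.4 + 3.4/2 = 4.1 m.
Total vertical stress at mid-clay: σ_v = 17.7×2.4 + 16.1×1.7 = 69.85 kPa.
Pore pressure: u = 9.81×(4.1 − 2.2) = 18.639 kPa.
Initial effective stress: σ'_0 = σ_v − u = 69.85 − 18.639 = 51.211 kPa.
Stress increase at mid-clay by the 2:1 spreading method:
Δσ = qBL/((B+z)(L+z)) = 245×5×5/((5+4.1)(5+4.1)) = 73.964 kPa
Final effective stress: σ'_f = σ'_0 + Δσ = 51.211 + 73.964 = 125.17 kPa.
Normally consolidated clay, so the full stress increment lies on the virgin compression line:
S_c = C_c·H/(1+e₀)·log₁₀(σ'_f/σ'_0) = 0.35×3.4/(1+1.03)×log₁₀(125.17/51.211)
    = 0.58621 × 0.38814 = 0.2275 m

S_c ≈ 228 mm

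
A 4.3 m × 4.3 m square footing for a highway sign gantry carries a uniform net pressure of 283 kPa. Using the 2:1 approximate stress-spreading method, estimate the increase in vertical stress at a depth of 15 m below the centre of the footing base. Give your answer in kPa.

By the 2:1 method the load spreads at 1 horizontal : 2 vertical, so at depth z the loaded area has grown by z in each plan dimension:
Δσ = qBL/((B+z)(L+z)) = 283×4.3×4.3/((4.3+15)(4.3+15)) = 14.048 kPa

Δσ_z ≈ 14 kPa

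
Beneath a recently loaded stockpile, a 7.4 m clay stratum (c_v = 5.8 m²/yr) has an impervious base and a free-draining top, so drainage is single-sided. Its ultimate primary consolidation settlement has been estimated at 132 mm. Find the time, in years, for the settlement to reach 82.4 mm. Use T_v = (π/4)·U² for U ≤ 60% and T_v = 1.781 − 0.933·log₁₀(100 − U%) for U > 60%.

Drainage path length: H_d = H = 7.4 m (single drainage).
U = S(t)/S_ult = 82.4/132 = 0.6242.
U > 60%: T_v = 1.781 − 0.933·log₁₀(100 − 62.424) = 0.31161.
t = T_v·H_d²/c_v = 0.31161×7.4²/5.8 = 2.942 years.

t ≈ 2.94 years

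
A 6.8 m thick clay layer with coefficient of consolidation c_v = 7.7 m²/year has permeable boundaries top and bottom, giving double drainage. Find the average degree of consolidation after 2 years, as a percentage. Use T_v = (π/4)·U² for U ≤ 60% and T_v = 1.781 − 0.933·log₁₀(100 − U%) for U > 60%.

Drainage path length: H_d = H/2 = 3.4 m (double drainage).
T_v = c_v·t/H_d² = 7.7×2/3.4² = 1.3322.
T_v = 1.3322 corresponds to the U > 60% branch:
U = 1 − 10^((1.781 − T_v)/0.933)/100 = 0.9697

U ≈ 97 %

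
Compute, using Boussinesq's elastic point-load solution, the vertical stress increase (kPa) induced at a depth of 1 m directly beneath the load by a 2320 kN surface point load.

Δσ_z ≈ 1110 kPa

Boussinesq vertical stress below a point load on an elastic half-space:
Δσ_z = 3P/(2πz²) · [1 + (r/z)²]^(−5/2)
r/z = 0/1 = 0; [1+(r/z)²]^(−5/2) = 1.
Δσ_z = 3×2320/(2π×1²) × 1 = 1107.7 × 1 = 1108 kPa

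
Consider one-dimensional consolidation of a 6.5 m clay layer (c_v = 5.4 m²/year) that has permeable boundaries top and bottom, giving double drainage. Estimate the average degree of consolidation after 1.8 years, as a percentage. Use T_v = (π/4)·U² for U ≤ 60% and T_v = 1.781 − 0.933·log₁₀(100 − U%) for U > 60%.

U ≈ 91.6 %

Drainage path length: H_d = H/2 = 3.25 m (double drainage).
T_v = c_v·t/H_d² = 5.4×1.8/3.25² = 0.92024.
T_v = 0.92024 corresponds to the U > 60% branch:
U = 1 − 10^((1.781 − T_v)/0.933)/100 = 0.9163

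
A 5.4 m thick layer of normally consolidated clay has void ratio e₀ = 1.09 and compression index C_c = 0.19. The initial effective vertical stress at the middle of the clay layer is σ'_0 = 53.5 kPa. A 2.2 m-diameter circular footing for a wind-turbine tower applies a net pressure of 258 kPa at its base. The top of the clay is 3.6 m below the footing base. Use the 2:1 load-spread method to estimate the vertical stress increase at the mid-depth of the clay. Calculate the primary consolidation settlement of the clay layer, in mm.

Mid-depth of clay below the footing base: z = 3.6 + 5.4/2 = 6.3 m.
Stress increase at mid-clay by the 2:1 spreading method:
Δσ ≈ qD²/(D+z)² = 258×2.2²/(2.2+6.3)² = 17.283 kPa
Final effective stress: σ'_f = σ'_0 + Δσ = 53.5 + 17.283 = 70.783 kPa.
Normally consolidated clay, so the full stress increment lies on the virgin compression line:
S_c = C_c·H/(1+e₀)·log₁₀(σ'_f/σ'_0) = 0.19×5.4/(1+1.09)×log₁₀(70.783/53.5)
    = 0.49091 × 0.12158 = 0.05968 m

S_c ≈ 59.7 mm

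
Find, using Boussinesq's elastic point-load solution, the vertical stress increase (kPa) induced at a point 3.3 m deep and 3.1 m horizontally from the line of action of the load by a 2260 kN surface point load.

Boussinesq vertical stress below a point load on an elastic half-space:
Δσ_z = 3P/(2πz²) · [1 + (r/z)²]^(−5/2)
r/z = 3.1/3.3 = 0.93939; [1+(r/z)²]^(−5/2) = 0.20568.
Δσ_z = 3×2260/(2π×3.3²) × 0.20568 = 99.088 × 0.20568 = 20.38 kPa

Δσ_z ≈ 20.4 kPa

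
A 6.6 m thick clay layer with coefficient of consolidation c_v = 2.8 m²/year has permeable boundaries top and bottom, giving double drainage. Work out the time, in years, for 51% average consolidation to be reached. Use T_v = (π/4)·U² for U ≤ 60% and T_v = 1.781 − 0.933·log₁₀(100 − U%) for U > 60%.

Drainage path length: H_d = H/2 = 3.3 m (double drainage).
U ≤ 60%: T_v = (π/4)·U² = (π/4)×0.51² = 0.20428.
t = T_v·H_d²/c_v = 0.20428×3.3²/2.8 = 0.7945 years.

t ≈ 0.795 years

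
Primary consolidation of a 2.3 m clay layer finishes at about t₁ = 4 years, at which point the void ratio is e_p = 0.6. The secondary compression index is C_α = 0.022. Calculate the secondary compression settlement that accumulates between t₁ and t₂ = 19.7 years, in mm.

S_s ≈ 21.9 mm

Secondary compression: S_s = C_α·H/(1+e_p)·log₁₀(t₂/t₁)
S_s = 0.022×2.3/(1+0.6)×log₁₀(19.7/4)
    = 0.03162 × 0.6924 = 0.0219 m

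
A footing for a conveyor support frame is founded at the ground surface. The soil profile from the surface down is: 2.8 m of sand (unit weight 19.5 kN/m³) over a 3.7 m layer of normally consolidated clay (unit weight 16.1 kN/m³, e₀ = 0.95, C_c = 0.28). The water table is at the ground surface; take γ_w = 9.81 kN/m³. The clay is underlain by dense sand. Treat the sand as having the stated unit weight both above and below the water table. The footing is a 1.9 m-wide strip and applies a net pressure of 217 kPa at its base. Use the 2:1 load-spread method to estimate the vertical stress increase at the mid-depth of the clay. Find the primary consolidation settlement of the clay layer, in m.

Mid-depth of clay below the ground surface: z = 2.8 + 3.7/2 = 4.65 m.
Total vertical stress at mid-clay: σ_v = 19.5×2.8 + 16.1×1.85 = 84.385 kPa.
Pore pressure: u = 9.81×(4.65 − 0) = 45.617 kPa.
Initial effective stress: σ'_0 = σ_v − u = 84.385 − 45.617 = 38.768 kPa.
Stress increase at mid-clay by the 2:1 spreading method:
Δσ = qB/(B+z) = 217×1.9/(1.9+4.65) = 62.947 kPa
Final effective stress: σ'_f = σ'_0 + Δσ = 38.768 + 62.947 = 101.72 kPa.
Normally consolidated clay, so the full stress increment lies on the virgin compression line:
S_c = C_c·H/(1+e₀)·log₁₀(σ'_f/σ'_0) = 0.28×3.7/(1+0.95)×log₁₀(101.72/38.768)
    = 0.53128 × 0.41893 = 0.2226 m

S_c ≈ 0.223 m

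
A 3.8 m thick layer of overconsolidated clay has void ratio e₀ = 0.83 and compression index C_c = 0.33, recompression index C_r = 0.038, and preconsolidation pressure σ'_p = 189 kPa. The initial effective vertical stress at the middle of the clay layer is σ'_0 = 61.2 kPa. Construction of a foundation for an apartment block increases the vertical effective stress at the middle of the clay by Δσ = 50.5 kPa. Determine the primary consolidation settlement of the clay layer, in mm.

S_c ≈ 20.6 mm

Final effective stress: σ'_f = 61.2 + 50.5 = 111.7 kPa.
σ'_f = 111.7 ≤ σ'_p = 189 kPa, so the clay remains overconsolidated and only the recompression index applies:
S_c = C_r·H/(1+e₀)·log₁₀(σ'_f/σ'_0) = 0.038×3.8/1.83×log₁₀(111.7/61.2)
    = 0.078907 × 0.2613 = 0.02062 m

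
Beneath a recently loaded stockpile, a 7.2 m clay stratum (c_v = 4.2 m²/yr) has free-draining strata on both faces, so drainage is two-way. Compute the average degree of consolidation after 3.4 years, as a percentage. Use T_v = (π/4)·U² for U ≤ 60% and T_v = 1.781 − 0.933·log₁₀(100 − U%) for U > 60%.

Drainage path length: H_d = H/2 = 3.6 m (double drainage).
T_v = c_v·t/H_d² = 4.2×3.4/3.6² = 1.1019.
T_v = 1.1019 corresponds to the U > 60% branch:
U = 1 − 10^((1.781 − T_v)/0.933)/100 = 0.9466

U ≈ 94.7 %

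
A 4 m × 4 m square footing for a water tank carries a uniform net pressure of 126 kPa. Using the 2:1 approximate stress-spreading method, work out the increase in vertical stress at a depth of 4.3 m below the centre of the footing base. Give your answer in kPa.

By the 2:1 method the load spreads at 1 horizontal : 2 vertical, so at depth z the loaded area has grown by z in each plan dimension:
Δσ = qBL/((B+z)(L+z)) = 126×4×4/((4+4.3)(4+4.3)) = 29.264 kPa

Δσ_z ≈ 29.3 kPa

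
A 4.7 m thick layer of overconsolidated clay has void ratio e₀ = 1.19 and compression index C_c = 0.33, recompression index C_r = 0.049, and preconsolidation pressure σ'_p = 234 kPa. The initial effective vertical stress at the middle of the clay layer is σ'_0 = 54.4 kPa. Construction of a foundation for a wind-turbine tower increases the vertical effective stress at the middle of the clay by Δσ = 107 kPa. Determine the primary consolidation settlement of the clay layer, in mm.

S_c ≈ 49.7 mm

Final effective stress: σ'_f = 54.4 + 107 = 161.4 kPa.
σ'_f = 161.4 ≤ σ'_p = 234 kPa, so the clay remains overconsolidated and only the recompression index applies:
S_c = C_r·H/(1+e₀)·log₁₀(σ'_f/σ'_0) = 0.049×4.7/2.19×log₁₀(161.4/54.4)
    = 0.10516 × 0.4723 = 0.04967 m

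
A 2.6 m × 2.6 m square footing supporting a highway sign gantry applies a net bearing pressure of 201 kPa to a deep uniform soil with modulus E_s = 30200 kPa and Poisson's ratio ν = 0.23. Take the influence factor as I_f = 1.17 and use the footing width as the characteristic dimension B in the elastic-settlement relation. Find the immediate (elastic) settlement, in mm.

Immediate (elastic) settlement: S_e = q·B·(1−ν²)/E_s · I_f.
S_e = 201 × 2.6 × (1 − 0.23²) / 30200 × 1.17
    = 201 × 2.6 × 0.9471 / 30200 × 1.17
    = 0.01918 m = 19.18 mm

S_e ≈ 19.2 mm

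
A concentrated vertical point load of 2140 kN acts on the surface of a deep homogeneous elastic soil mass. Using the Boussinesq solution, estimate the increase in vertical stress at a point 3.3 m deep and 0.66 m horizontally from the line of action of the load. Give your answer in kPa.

Δσ_z ≈ 85.1 kPa

Boussinesq vertical stress below a point load on an elastic half-space:
Δσ_z = 3P/(2πz²) · [1 + (r/z)²]^(−5/2)
r/z = 0.66/3.3 = 0.2; [1+(r/z)²]^(−5/2) = 0.9066.
Δσ_z = 3×2140/(2π×3.3²) × 0.9066 = 93.827 × 0.9066 = 85.06 kPa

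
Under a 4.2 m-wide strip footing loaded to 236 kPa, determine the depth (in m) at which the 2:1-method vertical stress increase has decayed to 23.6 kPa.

2:1 spreading — at depth z the loaded area has grown by z in each plan dimension:
qB/(B+z) = Δσ_z ⇒ z = qB/Δσ_z − B = 236×4.2/23.6 − 4.2 = 37.8 m

z ≈ 37.8 m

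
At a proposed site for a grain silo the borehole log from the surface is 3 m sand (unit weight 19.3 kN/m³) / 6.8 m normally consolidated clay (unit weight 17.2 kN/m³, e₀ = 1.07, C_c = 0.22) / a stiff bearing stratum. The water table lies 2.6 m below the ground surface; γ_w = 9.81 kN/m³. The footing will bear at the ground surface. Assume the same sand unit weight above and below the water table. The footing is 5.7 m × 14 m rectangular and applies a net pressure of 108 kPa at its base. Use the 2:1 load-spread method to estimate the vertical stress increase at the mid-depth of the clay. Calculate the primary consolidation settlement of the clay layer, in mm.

Mid-depth of clay below the ground surface: z = 3 + 6.8/2 = 6.4 m.
Total vertical stress at mid-clay: σ_v = 19.3×3 + 17.2×3.4 = 116.38 kPa.
Pore pressure: u = 9.81×(6.4 − 2.6) = 37.278 kPa.
Initial effective stress: σ'_0 = σ_v − u = 116.38 − 37.278 = 79.102 kPa.
Stress increase at mid-clay by the 2:1 spreading method:
Δσ = qBL/((B+z)(L+z)) = 108×5.7×14/((5.7+6.4)(14+6.4)) = 34.915 kPa
Final effective stress: σ'_f = σ'_0 + Δσ = 79.102 + 34.915 = 114.02 kPa.
Normally consolidated clay, so the full stress increment lies on the virgin compression line:
S_c = C_c·H/(1+e₀)·log₁₀(σ'_f/σ'_0) = 0.22×6.8/(1+1.07)×log₁₀(114.02/79.102)
    = 0.72271 × 0.15879 = 0.1148 m

S_c ≈ 115 mm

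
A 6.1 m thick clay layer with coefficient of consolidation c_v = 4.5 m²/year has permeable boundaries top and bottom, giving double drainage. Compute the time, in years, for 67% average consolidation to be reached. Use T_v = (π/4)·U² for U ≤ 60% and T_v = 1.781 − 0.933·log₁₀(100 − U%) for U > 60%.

t ≈ 0.753 years

Drainage path length: H_d = H/2 = 3.05 m (double drainage).
U > 60%: T_v = 1.781 − 0.933·log₁₀(100 − 67) = 0.36423.
t = T_v·H_d²/c_v = 0.36423×3.05²/4.5 = 0.7529 years.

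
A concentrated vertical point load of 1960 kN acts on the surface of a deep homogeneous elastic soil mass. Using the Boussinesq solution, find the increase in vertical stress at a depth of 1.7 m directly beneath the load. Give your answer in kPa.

Δσ_z ≈ 324 kPa

Boussinesq vertical stress below a point load on an elastic half-space:
Δσ_z = 3P/(2πz²) · [1 + (r/z)²]^(−5/2)
r/z = 0/1.7 = 0; [1+(r/z)²]^(−5/2) = 1.
Δσ_z = 3×1960/(2π×1.7²) × 1 = 323.82 × 1 = 323.8 kPa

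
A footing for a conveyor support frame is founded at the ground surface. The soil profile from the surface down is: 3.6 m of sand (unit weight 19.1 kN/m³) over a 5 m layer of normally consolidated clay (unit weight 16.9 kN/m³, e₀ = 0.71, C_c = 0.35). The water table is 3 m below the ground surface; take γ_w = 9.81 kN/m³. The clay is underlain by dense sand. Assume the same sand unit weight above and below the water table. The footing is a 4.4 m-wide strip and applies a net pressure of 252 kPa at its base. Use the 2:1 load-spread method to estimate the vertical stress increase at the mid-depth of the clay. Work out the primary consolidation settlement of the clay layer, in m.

S_c ≈ 0.372 m

Mid-depth of clay below the ground surface: z = 3.6 + 5/2 = 6.1 m.
Total vertical stress at mid-clay: σ_v = 19.1×3.6 + 16.9×2.5 = 111.01 kPa.
Pore pressure: u = 9.81×(6.1 − 3) = 30.411 kPa.
Initial effective stress: σ'_0 = σ_v − u = 111.01 − 30.411 = 80.599 kPa.
Stress increase at mid-clay by the 2:1 spreading method:
Δσ = qB/(B+z) = 252×4.4/(4.4+6.1) = 105.6 kPa
Final effective stress: σ'_f = σ'_0 + Δσ = 80.599 + 105.6 = 186.2 kPa.
Normally consolidated clay, so the full stress increment lies on the virgin compression line:
S_c = C_c·H/(1+e₀)·log₁₀(σ'_f/σ'_0) = 0.35×5/(1+0.71)×log₁₀(186.2/80.599)
    = 1.0234 × 0.36365 = 0.3722 m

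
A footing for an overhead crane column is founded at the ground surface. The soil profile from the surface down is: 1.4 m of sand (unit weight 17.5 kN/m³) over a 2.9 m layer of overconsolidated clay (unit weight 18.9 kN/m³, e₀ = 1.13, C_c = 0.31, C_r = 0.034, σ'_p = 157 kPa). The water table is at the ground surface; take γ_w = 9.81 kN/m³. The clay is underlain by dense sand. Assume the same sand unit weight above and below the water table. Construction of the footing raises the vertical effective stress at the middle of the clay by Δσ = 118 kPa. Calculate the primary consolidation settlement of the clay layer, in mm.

Mid-depth of clay below the ground surface: z = 1.4 + 2.9/2 = 2.85 m.
Total vertical stress at mid-clay: σ_v = 17.5×1.4 + 18.9×1.45 = 51.905 kPa.
Pore pressure: u = 9.81×(2.85 − 0) = 27.959 kPa.
Initial effective stress: σ'_0 = σ_v − u = 51.905 − 27.959 = 23.946 kPa.
Final effective stress: σ'_f = 23.946 + 118 = 141.95 kPa.
σ'_f = 141.95 ≤ σ'_p = 157 kPa, so the clay remains overconsolidated and only the recompression index applies:
S_c = C_r·H/(1+e₀)·log₁₀(σ'_f/σ'_0) = 0.034×2.9/2.13×log₁₀(141.95/23.946)
    = 0.046291 × 0.7729 = 0.03578 m

S_c ≈ 35.8 mm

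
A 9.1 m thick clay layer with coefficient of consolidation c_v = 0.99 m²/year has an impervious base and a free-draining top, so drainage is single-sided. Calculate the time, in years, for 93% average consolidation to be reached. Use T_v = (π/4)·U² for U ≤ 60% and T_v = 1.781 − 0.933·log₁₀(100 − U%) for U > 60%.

Drainage path length: H_d = H = 9.1 m (single drainage).
U > 60%: T_v = 1.781 − 0.933·log₁₀(100 − 93) = 0.99252.
t = T_v·H_d²/c_v = 0.99252×9.1²/0.99 = 83.02 years.

t ≈ 83 years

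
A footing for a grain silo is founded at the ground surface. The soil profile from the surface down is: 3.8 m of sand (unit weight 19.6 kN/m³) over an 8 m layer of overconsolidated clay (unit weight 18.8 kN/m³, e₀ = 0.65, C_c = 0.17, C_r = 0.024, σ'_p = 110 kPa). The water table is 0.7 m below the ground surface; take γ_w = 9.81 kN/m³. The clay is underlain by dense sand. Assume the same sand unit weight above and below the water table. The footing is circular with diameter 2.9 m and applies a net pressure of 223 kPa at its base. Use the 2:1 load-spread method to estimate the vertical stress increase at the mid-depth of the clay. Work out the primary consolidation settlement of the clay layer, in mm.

Mid-depth of clay below the ground surface: z = 3.8 + 8/2 = 7.8 m.
Total vertical stress at mid-clay: σ_v = 19.6×3.8 + 18.8×4 = 149.68 kPa.
Pore pressure: u = 9.81×(7.8 − 0.7) = 69.651 kPa.
Initial effective stress: σ'_0 = σ_v − u = 149.68 − 69.651 = 80.029 kPa.
Stress increase at mid-clay by the 2:1 spreading method:
Δσ ≈ qD²/(D+z)² = 223×2.9²/(2.9+7.8)² = 16.381 kPa
Final effective stress: σ'_f = 80.029 + 16.381 = 96.41 kPa.
σ'_f = 96.41 ≤ σ'_p = 110 kPa, so the clay remains overconsolidated and only the recompression index applies:
S_c = C_r·H/(1+e₀)·log₁₀(σ'_f/σ'_0) = 0.024×8/1.65×log₁₀(96.41/80.029)
    = 0.11636 × 0.080875 = 0.009411 m

S_c ≈ 9.41 mm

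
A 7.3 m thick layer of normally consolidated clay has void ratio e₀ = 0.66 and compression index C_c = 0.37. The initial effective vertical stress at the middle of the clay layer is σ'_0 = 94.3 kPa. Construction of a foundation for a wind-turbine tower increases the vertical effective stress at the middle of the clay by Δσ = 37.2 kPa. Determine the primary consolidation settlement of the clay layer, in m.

S_c ≈ 0.235 m

Final effective stress: σ'_f = σ'_0 + Δσ = 94.3 + 37.2 = 131.5 kPa.
Normally consolidated clay, so the full stress increment lies on the virgin compression line:
S_c = C_c·H/(1+e₀)·log₁₀(σ'_f/σ'_0) = 0.37×7.3/(1+0.66)×log₁₀(131.5/94.3)
    = 1.6271 × 0.14441 = 0.235 m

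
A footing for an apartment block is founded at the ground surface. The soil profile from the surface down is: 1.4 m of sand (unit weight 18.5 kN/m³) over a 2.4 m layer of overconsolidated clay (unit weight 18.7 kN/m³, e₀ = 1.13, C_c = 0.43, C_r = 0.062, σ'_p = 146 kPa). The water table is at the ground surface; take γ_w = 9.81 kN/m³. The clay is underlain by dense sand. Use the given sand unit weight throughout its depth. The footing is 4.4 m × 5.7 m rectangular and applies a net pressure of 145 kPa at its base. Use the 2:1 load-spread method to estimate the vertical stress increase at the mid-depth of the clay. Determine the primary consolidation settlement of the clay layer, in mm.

Mid-depth of clay below the ground surface: z = 1.4 + 2.4/2 = 2.6 m.
Total vertical stress at mid-clay: σ_v = 18.5×1.4 + 18.7×1.2 = 48.34 kPa.
Pore pressure: u = 9.81×(2.6 − 0) = 25.506 kPa.
Initial effective stress: σ'_0 = σ_v − u = 48.34 − 25.506 = 22.834 kPa.
Stress increase at mid-clay by the 2:1 spreading method:
Δσ = qBL/((B+z)(L+z)) = 145×4.4×5.7/((4.4+2.6)(5.7+2.6)) = 62.592 kPa
Final effective stress: σ'_f = 22.834 + 62.592 = 85.426 kPa.
σ'_f = 85.426 ≤ σ'_p = 146 kPa, so the clay remains overconsolidated and only the recompression index applies:
S_c = C_r·H/(1+e₀)·log₁₀(σ'_f/σ'_0) = 0.062×2.4/2.13×log₁₀(85.426/22.834)
    = 0.069862 × 0.57301 = 0.04003 m

S_c ≈ 40 mm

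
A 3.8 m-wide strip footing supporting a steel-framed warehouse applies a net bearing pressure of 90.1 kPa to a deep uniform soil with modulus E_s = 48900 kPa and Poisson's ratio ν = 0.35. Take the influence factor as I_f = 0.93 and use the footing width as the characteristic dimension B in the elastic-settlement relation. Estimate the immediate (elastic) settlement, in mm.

Immediate (elastic) settlement: S_e = q·B·(1−ν²)/E_s · I_f.
S_e = 90.1 × 3.8 × (1 − 0.35²) / 48900 × 0.93
    = 90.1 × 3.8 × 0.8775 / 48900 × 0.93
    = 0.005714 m = 5.714 mm

S_e ≈ 5.71 mm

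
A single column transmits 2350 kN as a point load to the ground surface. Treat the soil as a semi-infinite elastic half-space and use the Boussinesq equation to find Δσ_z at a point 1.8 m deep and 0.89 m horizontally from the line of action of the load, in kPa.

Δσ_z ≈ 200 kPa

Boussinesq vertical stress below a point load on an elastic half-space:
Δσ_z = 3P/(2πz²) · [1 + (r/z)²]^(−5/2)
r/z = 0.89/1.8 = 0.49444; [1+(r/z)²]^(−5/2) = 0.57881.
Δσ_z = 3×2350/(2π×1.8²) × 0.57881 = 346.31 × 0.57881 = 200.4 kPa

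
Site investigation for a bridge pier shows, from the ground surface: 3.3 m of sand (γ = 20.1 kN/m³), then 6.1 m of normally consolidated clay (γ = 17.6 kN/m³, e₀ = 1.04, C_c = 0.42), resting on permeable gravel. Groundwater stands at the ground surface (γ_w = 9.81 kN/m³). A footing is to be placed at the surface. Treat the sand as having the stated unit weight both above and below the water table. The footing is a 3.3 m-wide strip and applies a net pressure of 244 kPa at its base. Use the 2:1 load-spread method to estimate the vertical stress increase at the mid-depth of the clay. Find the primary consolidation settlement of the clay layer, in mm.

Mid-depth of clay below the ground surface: z = 3.3 + 6.1/2 = 6.35 m.
Total vertical stress at mid-clay: σ_v = 20.1×3.3 + 17.6×3.05 = 120.01 kPa.
Pore pressure: u = 9.81×(6.35 − 0) = 62.294 kPa.
Initial effective stress: σ'_0 = σ_v − u = 120.01 − 62.294 = 57.716 kPa.
Stress increase at mid-clay by the 2:1 spreading method:
Δσ = qB/(B+z) = 244×3.3/(3.3+6.35) = 83.44 kPa
Final effective stress: σ'_f = σ'_0 + Δσ = 57.716 + 83.44 = 141.16 kPa.
Normally consolidated clay, so the full stress increment lies on the virgin compression line:
S_c = C_c·H/(1+e₀)·log₁₀(σ'_f/σ'_0) = 0.42×6.1/(1+1.04)×log₁₀(141.16/57.716)
    = 1.2559 × 0.38842 = 0.4878 m

S_c ≈ 488 mm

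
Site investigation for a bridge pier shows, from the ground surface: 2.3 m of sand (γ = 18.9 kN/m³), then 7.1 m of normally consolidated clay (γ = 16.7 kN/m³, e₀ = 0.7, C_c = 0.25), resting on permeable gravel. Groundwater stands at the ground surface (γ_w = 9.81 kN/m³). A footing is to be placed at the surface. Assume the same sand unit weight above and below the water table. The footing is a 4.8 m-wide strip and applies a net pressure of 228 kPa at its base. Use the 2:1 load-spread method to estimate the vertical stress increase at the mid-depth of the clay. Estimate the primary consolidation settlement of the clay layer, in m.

S_c ≈ 0.537 m

Mid-depth of clay below the ground surface: z = 2.3 + 7.1/2 = 5.85 m.
Total vertical stress at mid-clay: σ_v = 18.9×2.3 + 16.7×3.55 = 102.75 kPa.
Pore pressure: u = 9.81×(5.85 − 0) = 57.389 kPa.
Initial effective stress: σ'_0 = σ_v − u = 102.75 − 57.389 = 45.361 kPa.
Stress increase at mid-clay by the 2:1 spreading method:
Δσ = qB/(B+z) = 228×4.8/(4.8+5.85) = 102.76 kPa
Final effective stress: σ'_f = σ'_0 + Δσ = 45.361 + 102.76 = 148.12 kPa.
Normally consolidated clay, so the full stress increment lies on the virgin compression line:
S_c = C_c·H/(1+e₀)·log₁₀(σ'_f/σ'_0) = 0.25×7.1/(1+0.7)×log₁₀(148.12/45.361)
    = 1.0441 × 0.51393 = 0.5366 m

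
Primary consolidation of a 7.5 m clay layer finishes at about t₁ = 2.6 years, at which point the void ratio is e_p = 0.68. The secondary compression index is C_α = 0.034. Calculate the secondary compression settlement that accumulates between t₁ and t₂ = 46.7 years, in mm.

Secondary compression: S_s = C_α·H/(1+e_p)·log₁₀(t₂/t₁)
S_s = 0.034×7.5/(1+0.68)×log₁₀(46.7/2.6)
    = 0.1518 × 1.254 = 0.1904 m

S_s ≈ 190 mm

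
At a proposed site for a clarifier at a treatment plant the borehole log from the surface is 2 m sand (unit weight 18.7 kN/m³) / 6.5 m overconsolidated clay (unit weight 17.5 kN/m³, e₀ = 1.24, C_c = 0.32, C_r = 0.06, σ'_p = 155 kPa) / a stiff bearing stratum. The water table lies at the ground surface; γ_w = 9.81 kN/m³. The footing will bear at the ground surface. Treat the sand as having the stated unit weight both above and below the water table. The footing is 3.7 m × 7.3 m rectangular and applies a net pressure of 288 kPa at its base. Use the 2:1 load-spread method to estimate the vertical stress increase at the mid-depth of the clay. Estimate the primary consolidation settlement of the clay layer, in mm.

S_c ≈ 72.8 mm

Mid-depth of clay below the ground surface: z = 2 + 6.5/2 = 5.25 m.
Total vertical stress at mid-clay: σ_v = 18.7×2 + 17.5×3.25 = 94.275 kPa.
Pore pressure: u = 9.81×(5.25 − 0) = 51.503 kPa.
Initial effective stress: σ'_0 = σ_v − u = 94.275 − 51.503 = 42.772 kPa.
Stress increase at mid-clay by the 2:1 spreading method:
Δσ = qBL/((B+z)(L+z)) = 288×3.7×7.3/((3.7+5.25)(7.3+5.25)) = 69.255 kPa
Final effective stress: σ'_f = 42.772 + 69.255 = 112.03 kPa.
σ'_f = 112.03 ≤ σ'_p = 155 kPa, so the clay remains overconsolidated and only the recompression index applies:
S_c = C_r·H/(1+e₀)·log₁₀(σ'_f/σ'_0) = 0.06×6.5/2.24×log₁₀(112.03/42.772)
    = 0.17411 × 0.41817 = 0.07281 m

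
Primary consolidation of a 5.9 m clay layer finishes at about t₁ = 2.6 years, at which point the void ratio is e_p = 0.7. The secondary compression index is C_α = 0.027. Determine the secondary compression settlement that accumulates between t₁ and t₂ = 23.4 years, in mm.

S_s ≈ 89.4 mm

Secondary compression: S_s = C_α·H/(1+e_p)·log₁₀(t₂/t₁)
S_s = 0.027×5.9/(1+0.7)×log₁₀(23.4/2.6)
    = 0.09371 × 0.9542 = 0.08942 m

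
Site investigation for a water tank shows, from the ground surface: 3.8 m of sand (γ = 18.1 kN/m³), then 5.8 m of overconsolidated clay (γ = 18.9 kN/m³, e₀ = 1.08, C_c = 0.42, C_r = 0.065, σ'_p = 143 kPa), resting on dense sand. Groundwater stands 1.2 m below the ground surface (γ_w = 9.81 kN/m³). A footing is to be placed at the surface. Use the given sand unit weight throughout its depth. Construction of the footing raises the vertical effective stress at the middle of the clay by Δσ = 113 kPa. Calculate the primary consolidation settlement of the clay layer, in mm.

Mid-depth of clay below the ground surface: z = 3.8 + 5.8/2 = 6.7 m.
Total vertical stress at mid-clay: σ_v = 18.1×3.8 + 18.9×2.9 = 123.59 kPa.
Pore pressure: u = 9.81×(6.7 − 1.2) = 53.955 kPa.
Initial effective stress: σ'_0 = σ_v − u = 123.59 − 53.955 = 69.635 kPa.
Final effective stress: σ'_f = 69.635 + 113 = 182.63 kPa.
σ'_f = 182.63 > σ'_p = 143 kPa, so the stress path crosses the preconsolidation pressure — recompression up to σ'_p, then virgin compression beyond:
S_c = H/(1+e₀)·[C_r·log₁₀(σ'_p/σ'_0) + C_c·log₁₀(σ'_f/σ'_p)]
    = 5.8/2.08 × [0.065×log₁₀(143/69.635) + 0.42×log₁₀(182.63/143)]
    = 2.7885 × [0.020313 + 0.044619] = 0.1811 m

S_c ≈ 181 mm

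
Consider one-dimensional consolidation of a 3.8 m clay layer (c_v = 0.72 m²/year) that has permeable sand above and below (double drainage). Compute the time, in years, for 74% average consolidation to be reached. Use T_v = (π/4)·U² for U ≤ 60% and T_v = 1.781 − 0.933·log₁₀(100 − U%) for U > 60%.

t ≈ 2.31 years

Drainage path length: H_d = H/2 = 1.9 m (double drainage).
U > 60%: T_v = 1.781 − 0.933·log₁₀(100 − 74) = 0.46083.
t = T_v·H_d²/c_v = 0.46083×1.9²/0.72 = 2.311 years.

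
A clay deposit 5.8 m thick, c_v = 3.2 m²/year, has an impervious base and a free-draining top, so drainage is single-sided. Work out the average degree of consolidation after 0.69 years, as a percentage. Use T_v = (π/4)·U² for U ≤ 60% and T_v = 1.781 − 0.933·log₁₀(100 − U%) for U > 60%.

U ≈ 28.9 %

Drainage path length: H_d = H = 5.8 m (single drainage).
T_v = c_v·t/H_d² = 3.2×0.69/5.8² = 0.065636.
T_v = 0.065636 corresponds to the U ≤ 60% branch:
U = √(4T_v/π) = 0.2891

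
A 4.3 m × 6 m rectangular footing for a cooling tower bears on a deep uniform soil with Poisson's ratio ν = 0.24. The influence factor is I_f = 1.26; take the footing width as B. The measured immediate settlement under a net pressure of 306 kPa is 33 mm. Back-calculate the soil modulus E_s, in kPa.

S_e = q·B·(1−ν²)/E_s · I_f  ⇒  E_s = q·B·(1−ν²)·I_f / S_e.
E_s = 306 × 4.3 × 0.9424 × 1.26 / 0.033 = 47350 kPa

E_s ≈ 47300 kPa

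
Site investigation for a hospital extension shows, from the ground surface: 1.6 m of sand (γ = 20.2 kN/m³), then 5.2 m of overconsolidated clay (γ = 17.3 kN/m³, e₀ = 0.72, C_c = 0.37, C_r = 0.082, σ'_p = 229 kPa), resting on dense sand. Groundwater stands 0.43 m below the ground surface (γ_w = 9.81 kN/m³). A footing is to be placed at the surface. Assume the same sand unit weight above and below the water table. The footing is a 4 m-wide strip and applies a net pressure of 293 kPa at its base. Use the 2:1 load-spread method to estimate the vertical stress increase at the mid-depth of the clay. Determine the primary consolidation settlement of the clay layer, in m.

Mid-depth of clay below the ground surface: z = 1.6 + 5.2/2 = 4.2 m.
Total vertical stress at mid-clay: σ_v = 20.2×1.6 + 17.3×2.6 = 77.3 kPa.
Pore pressure: u = 9.81×(4.2 − 0.43) = 36.984 kPa.
Initial effective stress: σ'_0 = σ_v − u = 77.3 − 36.984 = 40.316 kPa.
Stress increase at mid-clay by the 2:1 spreading method:
Δσ = qB/(B+z) = 293×4/(4+4.2) = 142.93 kPa
Final effective stress: σ'_f = 40.316 + 142.93 = 183.25 kPa.
σ'_f = 183.25 ≤ σ'_p = 229 kPa, so the clay remains overconsolidated and only the recompression index applies:
S_c = C_r·H/(1+e₀)·log₁₀(σ'_f/σ'_0) = 0.082×5.2/1.72×log₁₀(183.25/40.316)
    = 0.24791 × 0.65757 = 0.163 m

S_c ≈ 0.163 m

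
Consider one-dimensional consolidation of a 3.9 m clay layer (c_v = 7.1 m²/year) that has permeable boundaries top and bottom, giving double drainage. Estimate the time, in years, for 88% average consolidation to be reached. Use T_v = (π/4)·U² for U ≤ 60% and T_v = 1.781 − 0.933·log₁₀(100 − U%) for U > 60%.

Drainage path length: H_d = H/2 = 1.95 m (double drainage).
U > 60%: T_v = 1.781 − 0.933·log₁₀(100 − 88) = 0.77412.
t = T_v·H_d²/c_v = 0.77412×1.95²/7.1 = 0.4146 years.

t ≈ 0.415 years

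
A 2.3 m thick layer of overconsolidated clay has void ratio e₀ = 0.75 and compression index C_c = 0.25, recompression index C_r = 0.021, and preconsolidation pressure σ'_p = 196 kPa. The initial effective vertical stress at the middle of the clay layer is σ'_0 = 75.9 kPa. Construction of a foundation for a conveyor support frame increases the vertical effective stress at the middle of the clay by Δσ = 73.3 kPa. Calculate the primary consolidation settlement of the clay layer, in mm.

S_c ≈ 8.1 mm

Final effective stress: σ'_f = 75.9 + 73.3 = 149.2 kPa.
σ'_f = 149.2 ≤ σ'_p = 196 kPa, so the clay remains overconsolidated and only the recompression index applies:
S_c = C_r·H/(1+e₀)·log₁₀(σ'_f/σ'_0) = 0.021×2.3/1.75×log₁₀(149.2/75.9)
    = 0.0276 × 0.29353 = 0.008102 m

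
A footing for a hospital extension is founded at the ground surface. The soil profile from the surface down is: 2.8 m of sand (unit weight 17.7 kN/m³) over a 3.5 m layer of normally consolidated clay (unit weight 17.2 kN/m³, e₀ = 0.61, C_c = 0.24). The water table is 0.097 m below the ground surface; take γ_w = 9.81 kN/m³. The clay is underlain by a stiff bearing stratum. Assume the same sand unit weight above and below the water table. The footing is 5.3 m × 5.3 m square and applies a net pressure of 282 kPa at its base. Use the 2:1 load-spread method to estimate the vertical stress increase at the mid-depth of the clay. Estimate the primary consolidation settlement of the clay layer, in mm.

S_c ≈ 268 mm

Mid-depth of clay below the ground surface: z = 2.8 + 3.5/2 = 4.55 m.
Total vertical stress at mid-clay: σ_v = 17.7×2.8 + 17.2×1.75 = 79.66 kPa.
Pore pressure: u = 9.81×(4.55 − 0.097) = 43.684 kPa.
Initial effective stress: σ'_0 = σ_v − u = 79.66 − 43.684 = 35.976 kPa.
Stress increase at mid-clay by the 2:1 spreading method:
Δσ = qBL/((B+z)(L+z)) = 282×5.3×5.3/((5.3+4.55)(5.3+4.55)) = 81.645 kPa
Final effective stress: σ'_f = σ'_0 + Δσ = 35.976 + 81.645 = 117.62 kPa.
Normally consolidated clay, so the full stress increment lies on the virgin compression line:
S_c = C_c·H/(1+e₀)·log₁₀(σ'_f/σ'_0) = 0.24×3.5/(1+0.61)×log₁₀(117.62/35.976)
    = 0.52174 × 0.51447 = 0.2684 m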